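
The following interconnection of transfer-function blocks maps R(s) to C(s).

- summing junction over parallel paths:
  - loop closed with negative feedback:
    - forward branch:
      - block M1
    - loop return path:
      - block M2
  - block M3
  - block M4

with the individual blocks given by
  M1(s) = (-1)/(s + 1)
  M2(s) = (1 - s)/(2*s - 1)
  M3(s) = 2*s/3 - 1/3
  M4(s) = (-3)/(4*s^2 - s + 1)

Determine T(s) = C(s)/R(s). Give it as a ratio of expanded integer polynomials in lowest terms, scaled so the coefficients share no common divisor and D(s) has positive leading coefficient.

Step 1: feedback reduction of M1, M2 -> (1 - 2*s)/(2*s^2 + 2*s - 2)
Step 2: parallel reduction of [M1/(1+M1*M2)], M3, M4: this yields T(s), and no further normalization is needed

Therefore the answer is (16*s^5 + 4*s^4 - 46*s^3 + 16*s^2 - 35*s + 23)/(24*s^4 + 18*s^3 - 24*s^2 + 12*s - 6).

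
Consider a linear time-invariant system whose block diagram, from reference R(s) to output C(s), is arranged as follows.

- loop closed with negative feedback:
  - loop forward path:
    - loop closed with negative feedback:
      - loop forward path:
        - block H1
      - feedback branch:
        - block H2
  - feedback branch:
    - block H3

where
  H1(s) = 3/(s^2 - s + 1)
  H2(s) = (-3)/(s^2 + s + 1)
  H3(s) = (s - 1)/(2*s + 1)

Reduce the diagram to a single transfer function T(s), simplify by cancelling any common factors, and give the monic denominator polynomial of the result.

First reduce the diagram to T(s).

Step 1. apply the feedback formula to H1, H2, giving (3*s^2 + 3*s + 3)/(s^4 + s^2 - 8)
Step 2. close the feedback loop around [H1/(1+H1*H2)], H3, giving (6*s^3 + 9*s^2 + 9*s + 3)/(2*s^5 + s^4 + 5*s^3 + s^2 - 16*s - 11)
T(s) is the step-2 result (common factors already cancelled). Leading coefficient of the denominator: 2. Divide through by 2 for the monic polynomial.

Answer: s^5 + s^4/2 + 5*s^3/2 + s^2/2 - 8*s - 11/2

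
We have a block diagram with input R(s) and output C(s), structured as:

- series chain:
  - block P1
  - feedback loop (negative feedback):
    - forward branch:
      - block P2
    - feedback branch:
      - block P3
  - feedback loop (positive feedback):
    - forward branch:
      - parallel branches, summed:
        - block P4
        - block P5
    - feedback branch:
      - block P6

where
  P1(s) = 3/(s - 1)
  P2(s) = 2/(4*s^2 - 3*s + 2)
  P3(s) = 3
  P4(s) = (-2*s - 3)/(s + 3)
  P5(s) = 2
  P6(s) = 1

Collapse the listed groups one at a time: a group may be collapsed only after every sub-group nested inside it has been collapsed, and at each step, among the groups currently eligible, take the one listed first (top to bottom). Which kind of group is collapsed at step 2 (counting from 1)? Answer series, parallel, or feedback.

The answer is parallel.

Reasoning:
Step 1: apply the feedback formula to P2, P3
Step 2: sum the parallel branches P4, P5
Step 3: close the feedback loop around (P4+P5), P6
Step 4: combine P1, [P2/(1+P2*P3)], [(P4+P5)/(1-(P4+P5)*P6)] in series
So the answer for step 2 is parallel.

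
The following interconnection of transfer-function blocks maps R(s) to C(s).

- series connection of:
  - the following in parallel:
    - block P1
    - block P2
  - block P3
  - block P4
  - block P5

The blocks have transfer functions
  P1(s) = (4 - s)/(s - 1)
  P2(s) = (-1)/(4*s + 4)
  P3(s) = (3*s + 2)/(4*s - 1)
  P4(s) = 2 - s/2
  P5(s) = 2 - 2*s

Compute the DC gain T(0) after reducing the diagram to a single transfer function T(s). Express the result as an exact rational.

Answer: 34

Working:
1. sum the parallel branches P1, P2 -> (-4*s^2 + 11*s + 17)/(4*s^2 - 4)
2. reduce the series chain (P1+P2), P3, P4, P5 -> (-12*s^4 + 73*s^3 - 27*s^2 - 258*s - 136)/(16*s^2 + 12*s - 4)
Step 2 gives the overall T(s). Then T(0) = -136/(-4) = 34.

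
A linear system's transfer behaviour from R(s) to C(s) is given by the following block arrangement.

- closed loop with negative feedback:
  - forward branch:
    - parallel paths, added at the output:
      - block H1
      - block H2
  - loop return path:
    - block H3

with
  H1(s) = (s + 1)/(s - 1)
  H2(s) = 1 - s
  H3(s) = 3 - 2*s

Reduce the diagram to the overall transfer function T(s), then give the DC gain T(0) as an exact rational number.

Step 1 - sum the parallel branches H1, H2, giving (-s^2 + 3*s)/(s - 1)
Step 2 - reduce the feedback loop with forward (H1+H2) and return H3, giving (-s^2 + 3*s)/(2*s^3 - 9*s^2 + 10*s - 1)
Evaluating the step-2 result (the overall T(s)) at s = 0 gives T(0) = 0/(-1) = 0.

Final answer: 0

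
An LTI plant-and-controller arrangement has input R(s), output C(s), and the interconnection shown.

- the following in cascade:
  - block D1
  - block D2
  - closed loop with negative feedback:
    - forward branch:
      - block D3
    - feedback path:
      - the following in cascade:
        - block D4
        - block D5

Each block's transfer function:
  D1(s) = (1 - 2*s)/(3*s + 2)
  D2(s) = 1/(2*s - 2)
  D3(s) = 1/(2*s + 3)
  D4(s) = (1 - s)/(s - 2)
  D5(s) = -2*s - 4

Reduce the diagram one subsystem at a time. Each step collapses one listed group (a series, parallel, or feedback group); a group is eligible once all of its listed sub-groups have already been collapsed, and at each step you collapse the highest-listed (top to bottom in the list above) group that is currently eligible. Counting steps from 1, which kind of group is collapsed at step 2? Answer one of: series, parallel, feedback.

Step 1. reduce the series chain D4, D5
Step 2. feedback reduction of D3, (D4*D5)
Step 3. series reduction of D1, D2, [D3/(1+D3*(D4*D5))]
Step 2: feedback.

Final answer: feedback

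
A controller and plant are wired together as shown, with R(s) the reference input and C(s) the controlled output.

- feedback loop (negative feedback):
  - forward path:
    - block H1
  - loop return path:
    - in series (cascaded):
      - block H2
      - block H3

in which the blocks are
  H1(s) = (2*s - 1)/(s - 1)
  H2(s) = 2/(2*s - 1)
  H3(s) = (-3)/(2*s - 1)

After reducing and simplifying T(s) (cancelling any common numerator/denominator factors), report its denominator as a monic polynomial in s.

The answer is s^2 - 3*s/2 - 5/2.

Reasoning:
Step 1 - reduce the series chain H2, H3: (-6)/(4*s^2 - 4*s + 1)
Step 2 - apply the feedback formula to H1, (H2*H3): (4*s^2 - 4*s + 1)/(2*s^2 - 3*s - 5)
The result of step 2 is T(s) in lowest terms. Its denominator has leading coefficient 2; dividing the denominator through by 2 makes it monic.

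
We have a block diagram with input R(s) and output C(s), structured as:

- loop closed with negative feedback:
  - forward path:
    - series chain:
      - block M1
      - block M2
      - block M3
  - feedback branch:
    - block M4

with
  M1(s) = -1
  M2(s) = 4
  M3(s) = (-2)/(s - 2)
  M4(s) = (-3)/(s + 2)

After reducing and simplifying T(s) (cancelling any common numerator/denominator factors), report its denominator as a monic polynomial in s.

Step 1: reduce the series chain M1, M2, M3; result 8/(s - 2)
Step 2: feedback reduction of (M1*M2*M3), M4; result (8*s + 16)/(s^2 - 28)
The result of step 2 is T(s) in lowest terms. Its denominator already has leading coefficient 1, so it is monic as it stands.

Therefore the answer is s^2 - 28.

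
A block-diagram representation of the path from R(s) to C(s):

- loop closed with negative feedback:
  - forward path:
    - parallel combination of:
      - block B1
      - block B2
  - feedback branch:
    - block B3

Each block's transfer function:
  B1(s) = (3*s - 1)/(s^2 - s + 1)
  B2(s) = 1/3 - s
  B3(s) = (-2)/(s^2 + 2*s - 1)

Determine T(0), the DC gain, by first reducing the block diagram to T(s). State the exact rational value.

Reducing step by step:

[1] combine B1, B2 in parallel gives (-3*s^3 + 4*s^2 + 5*s - 2)/(3*s^2 - 3*s + 3)
[2] collapse the loop ((B1+B2) forward, B3 return) gives (-3*s^5 - 2*s^4 + 16*s^3 + 4*s^2 - 9*s + 2)/(3*s^4 + 9*s^3 - 14*s^2 - s + 1)
Evaluating the step-2 result (the overall T(s)) at s = 0 gives T(0) = 2/1 = 2.

Answer: 2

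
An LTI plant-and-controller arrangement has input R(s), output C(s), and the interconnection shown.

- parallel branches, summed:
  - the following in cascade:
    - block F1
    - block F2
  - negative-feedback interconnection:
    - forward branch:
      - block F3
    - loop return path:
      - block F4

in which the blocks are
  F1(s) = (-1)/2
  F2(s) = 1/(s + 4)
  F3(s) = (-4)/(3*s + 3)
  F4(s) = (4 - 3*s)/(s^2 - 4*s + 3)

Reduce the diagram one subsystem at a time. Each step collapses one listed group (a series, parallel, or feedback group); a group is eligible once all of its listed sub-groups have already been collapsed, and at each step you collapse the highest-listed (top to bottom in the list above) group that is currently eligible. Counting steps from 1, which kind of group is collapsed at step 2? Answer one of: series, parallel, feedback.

Step 1: series reduction of F1, F2
Step 2: close the feedback loop around F3, F4
Step 3: add (F1*F2), [F3/(1+F3*F4)] (parallel)
So the answer for step 2 is feedback.

Final answer: feedback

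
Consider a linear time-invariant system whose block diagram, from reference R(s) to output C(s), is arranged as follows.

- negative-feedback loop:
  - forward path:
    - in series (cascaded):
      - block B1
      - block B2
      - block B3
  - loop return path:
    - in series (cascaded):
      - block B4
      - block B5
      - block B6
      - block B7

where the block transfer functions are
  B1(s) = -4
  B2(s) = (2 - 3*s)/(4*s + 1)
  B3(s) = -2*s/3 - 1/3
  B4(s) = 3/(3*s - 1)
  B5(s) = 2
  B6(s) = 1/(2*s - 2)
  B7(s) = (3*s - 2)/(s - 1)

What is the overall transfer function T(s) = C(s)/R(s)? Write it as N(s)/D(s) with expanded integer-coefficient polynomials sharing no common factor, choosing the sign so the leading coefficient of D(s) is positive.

The answer is (-72*s^5 + 180*s^4 - 124*s^3 - 12*s^2 + 36*s - 8)/(36*s^4 - 291*s^3 + 219*s^2 + 51*s - 51).

Reasoning:
Step 1: multiply B1, B2, B3 (series); result (-24*s^2 + 4*s + 8)/(12*s + 3)
Step 2: multiply B4, B5, B6, B7 (series); result (9*s - 6)/(3*s^3 - 7*s^2 + 5*s - 1)
Step 3: reduce the feedback loop with forward (B1*B2*B3) and return (B4*B5*B6*B7), which is the overall transfer function T(s) = C(s)/R(s) in lowest terms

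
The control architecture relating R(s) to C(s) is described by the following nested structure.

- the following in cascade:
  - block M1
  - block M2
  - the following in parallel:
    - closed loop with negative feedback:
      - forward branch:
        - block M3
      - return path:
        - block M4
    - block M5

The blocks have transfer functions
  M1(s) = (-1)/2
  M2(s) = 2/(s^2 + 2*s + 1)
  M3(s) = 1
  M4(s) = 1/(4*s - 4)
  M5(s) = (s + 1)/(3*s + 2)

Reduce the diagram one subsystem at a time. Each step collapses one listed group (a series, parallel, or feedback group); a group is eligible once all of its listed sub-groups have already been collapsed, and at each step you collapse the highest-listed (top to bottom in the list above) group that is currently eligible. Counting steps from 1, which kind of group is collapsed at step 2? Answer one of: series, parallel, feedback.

Answer: parallel

Working:
Step 1: reduce the feedback loop with forward M3 and return M4
Step 2: reduce the parallel group [M3/(1+M3*M4)], M5
Step 3: cascade M1, M2, ([M3/(1+M3*M4)]+M5)
At step 2 the group reduced is parallel.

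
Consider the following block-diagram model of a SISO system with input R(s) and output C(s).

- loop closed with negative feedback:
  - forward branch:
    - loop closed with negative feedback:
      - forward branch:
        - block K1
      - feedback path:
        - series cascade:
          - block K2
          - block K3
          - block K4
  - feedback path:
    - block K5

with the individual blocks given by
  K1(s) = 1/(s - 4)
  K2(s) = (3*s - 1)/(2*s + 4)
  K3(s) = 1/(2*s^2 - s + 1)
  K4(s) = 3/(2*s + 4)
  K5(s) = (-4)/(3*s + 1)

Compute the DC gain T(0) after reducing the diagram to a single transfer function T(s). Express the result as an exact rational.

Step 1. cascade K2, K3, K4: (9*s - 3)/(8*s^4 + 28*s^3 + 20*s^2 + 16)
Step 2. collapse the loop (K1 forward, (K2*K3*K4) return): (8*s^4 + 28*s^3 + 20*s^2 + 16)/(8*s^5 - 4*s^4 - 92*s^3 - 80*s^2 + 25*s - 67)
Step 3. collapse the loop ([K1/(1+K1*(K2*K3*K4))] forward, K5 return): (24*s^5 + 92*s^4 + 88*s^3 + 20*s^2 + 48*s + 16)/(24*s^6 - 4*s^5 - 312*s^4 - 444*s^3 - 85*s^2 - 176*s - 131)
The step-3 result is T(s). Setting s = 0: T(0) = 16/(-131) = -16/131.

Final answer: -16/131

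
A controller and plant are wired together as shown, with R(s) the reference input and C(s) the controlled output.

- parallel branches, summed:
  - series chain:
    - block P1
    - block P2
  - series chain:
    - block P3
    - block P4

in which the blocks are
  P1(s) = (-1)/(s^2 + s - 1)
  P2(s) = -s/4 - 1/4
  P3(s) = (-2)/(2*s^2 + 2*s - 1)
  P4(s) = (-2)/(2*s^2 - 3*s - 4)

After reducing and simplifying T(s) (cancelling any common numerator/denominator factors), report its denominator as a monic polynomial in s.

Step 1: combine P1, P2 in series; result (s + 1)/(4*s^2 + 4*s - 4)
Step 2: multiply P3, P4 (series); result 4/(4*s^4 - 2*s^3 - 16*s^2 - 5*s + 4)
Step 3: add (P1*P2), (P3*P4) (parallel); result (4*s^5 + 2*s^4 - 18*s^3 - 5*s^2 + 15*s - 12)/(16*s^6 + 8*s^5 - 88*s^4 - 76*s^3 + 60*s^2 + 36*s - 16)
The result of step 3 is T(s) in lowest terms. Its denominator has leading coefficient 16; dividing the denominator through by 16 makes it monic.

Hence the answer: s^6 + s^5/2 - 11*s^4/2 - 19*s^3/4 + 15*s^2/4 + 9*s/4 - 1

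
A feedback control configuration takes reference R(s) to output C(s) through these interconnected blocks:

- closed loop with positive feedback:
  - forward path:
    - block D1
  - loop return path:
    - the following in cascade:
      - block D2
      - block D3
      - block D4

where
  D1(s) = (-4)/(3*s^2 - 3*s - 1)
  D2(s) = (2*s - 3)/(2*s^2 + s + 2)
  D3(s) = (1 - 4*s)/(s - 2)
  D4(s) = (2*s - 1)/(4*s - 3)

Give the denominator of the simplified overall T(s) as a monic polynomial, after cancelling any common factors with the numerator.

Step 1 - reduce the series chain D2, D3, D4 -> (-16*s^3 + 36*s^2 - 20*s + 3)/(8*s^4 - 18*s^3 + 9*s^2 - 16*s + 12)
Step 2 - apply the feedback formula to D1, (D2*D3*D4) -> (-32*s^4 + 72*s^3 - 36*s^2 + 64*s - 48)/(24*s^6 - 78*s^5 + 73*s^4 - 121*s^3 + 219*s^2 - 100*s)
Step 2 gives the fully reduced T(s), with no common factor left to cancel. The denominator's leading coefficient is 24, so divide each of its coefficients by 24 to get the monic form.

Final answer: s^6 - 13*s^5/4 + 73*s^4/24 - 121*s^3/24 + 73*s^2/8 - 25*s/6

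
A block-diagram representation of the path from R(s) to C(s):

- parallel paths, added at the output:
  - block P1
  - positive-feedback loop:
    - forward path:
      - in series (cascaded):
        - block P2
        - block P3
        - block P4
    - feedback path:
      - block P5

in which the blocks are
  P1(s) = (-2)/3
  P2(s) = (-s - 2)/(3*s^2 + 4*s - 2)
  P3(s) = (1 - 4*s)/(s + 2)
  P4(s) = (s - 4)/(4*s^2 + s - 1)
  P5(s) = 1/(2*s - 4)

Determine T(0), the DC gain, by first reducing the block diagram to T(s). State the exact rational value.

[1] cascade P2, P3, P4 -> (4*s^2 - 17*s + 4)/(12*s^4 + 19*s^3 - 7*s^2 - 6*s + 2)
[2] reduce the feedback loop with forward (P2*P3*P4) and return P5 -> (8*s^3 - 50*s^2 + 76*s - 16)/(24*s^5 - 10*s^4 - 90*s^3 + 12*s^2 + 45*s - 12)
[3] sum the parallel branches P1, [(P2*P3*P4)/(1-(P2*P3*P4)*P5)] -> (-48*s^5 + 20*s^4 + 204*s^3 - 174*s^2 + 138*s - 24)/(72*s^5 - 30*s^4 - 270*s^3 + 36*s^2 + 135*s - 36)
Evaluating the step-3 result (the overall T(s)) at s = 0 gives T(0) = -24/(-36) = 2/3.

Hence the answer: 2/3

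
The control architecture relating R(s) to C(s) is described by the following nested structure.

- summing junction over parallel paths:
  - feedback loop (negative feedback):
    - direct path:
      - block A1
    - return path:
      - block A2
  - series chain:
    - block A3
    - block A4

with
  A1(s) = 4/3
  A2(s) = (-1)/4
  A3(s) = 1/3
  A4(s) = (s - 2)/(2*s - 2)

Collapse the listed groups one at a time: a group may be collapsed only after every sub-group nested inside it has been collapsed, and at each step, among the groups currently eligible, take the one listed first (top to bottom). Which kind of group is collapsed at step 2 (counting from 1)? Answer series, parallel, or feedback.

[1] collapse the loop (A1 forward, A2 return)
[2] series reduction of A3, A4
[3] parallel reduction of [A1/(1+A1*A2)], (A3*A4)
So the answer for step 2 is series.

Final answer: series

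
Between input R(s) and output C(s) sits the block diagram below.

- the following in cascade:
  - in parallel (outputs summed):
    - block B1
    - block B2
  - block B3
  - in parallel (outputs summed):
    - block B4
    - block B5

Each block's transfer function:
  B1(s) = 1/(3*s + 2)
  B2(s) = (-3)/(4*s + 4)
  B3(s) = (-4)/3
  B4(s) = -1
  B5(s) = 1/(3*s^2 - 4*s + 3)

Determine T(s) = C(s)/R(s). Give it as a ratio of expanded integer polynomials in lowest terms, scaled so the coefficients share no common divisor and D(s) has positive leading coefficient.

1. combine B1, B2 in parallel, giving (-5*s - 2)/(12*s^2 + 20*s + 8)
2. reduce the parallel group B4, B5, giving (-3*s^2 + 4*s - 2)/(3*s^2 - 4*s + 3)
3. series reduction of (B1+B2), B3, (B4+B5), which is the overall transfer function T(s) = C(s)/R(s) in lowest terms

Therefore the answer is (-15*s^3 + 14*s^2 - 2*s - 4)/(27*s^4 + 9*s^3 - 15*s^2 + 21*s + 18).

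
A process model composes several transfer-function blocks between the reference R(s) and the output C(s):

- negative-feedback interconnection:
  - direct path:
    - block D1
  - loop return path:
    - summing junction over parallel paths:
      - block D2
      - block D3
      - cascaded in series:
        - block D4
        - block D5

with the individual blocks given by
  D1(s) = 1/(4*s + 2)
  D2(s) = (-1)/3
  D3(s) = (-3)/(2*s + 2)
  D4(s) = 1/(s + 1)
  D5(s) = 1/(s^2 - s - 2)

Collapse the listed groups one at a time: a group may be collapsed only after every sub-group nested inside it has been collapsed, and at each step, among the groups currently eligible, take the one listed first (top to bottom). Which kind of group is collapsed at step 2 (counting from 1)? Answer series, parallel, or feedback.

Step 1: combine D4, D5 in series
Step 2: combine D2, D3, (D4*D5) in parallel
Step 3: feedback reduction of D1, (D2+D3+(D4*D5))
Step 2 collapses a parallel group.

Answer: parallel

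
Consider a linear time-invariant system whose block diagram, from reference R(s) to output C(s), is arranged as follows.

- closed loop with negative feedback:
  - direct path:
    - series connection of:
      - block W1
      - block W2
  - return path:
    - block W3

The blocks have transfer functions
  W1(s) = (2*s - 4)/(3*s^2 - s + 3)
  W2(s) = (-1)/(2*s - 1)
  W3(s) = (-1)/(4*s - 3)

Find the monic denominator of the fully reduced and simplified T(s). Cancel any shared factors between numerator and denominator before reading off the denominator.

1. series reduction of W1, W2 -> (4 - 2*s)/(6*s^3 - 5*s^2 + 7*s - 3)
2. apply the feedback formula to (W1*W2), W3 -> (-8*s^2 + 22*s - 12)/(24*s^4 - 38*s^3 + 43*s^2 - 31*s + 5)
The result of step 2 is T(s) in lowest terms. Its denominator has leading coefficient 24; dividing the denominator through by 24 makes it monic.

Final answer: s^4 - 19*s^3/12 + 43*s^2/24 - 31*s/24 + 5/24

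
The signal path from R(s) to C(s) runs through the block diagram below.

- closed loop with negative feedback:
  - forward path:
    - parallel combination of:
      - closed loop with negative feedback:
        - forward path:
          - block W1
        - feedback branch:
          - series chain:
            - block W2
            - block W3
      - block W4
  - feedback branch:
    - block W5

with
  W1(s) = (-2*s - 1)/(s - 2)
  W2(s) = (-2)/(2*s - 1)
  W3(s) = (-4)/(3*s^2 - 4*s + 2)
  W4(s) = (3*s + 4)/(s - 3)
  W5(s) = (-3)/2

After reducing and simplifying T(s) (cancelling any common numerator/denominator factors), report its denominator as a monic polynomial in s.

The answer is s^5 + 103*s^4/6 - 121*s^3/2 + 335*s^2/6 - 299*s/3 - 15.

Reasoning:
Step 1: reduce the series chain W2, W3: 8/(6*s^3 - 11*s^2 + 8*s - 2)
Step 2: collapse the loop (W1 forward, (W2*W3) return): (-12*s^4 + 16*s^3 - 5*s^2 - 4*s + 2)/(6*s^4 - 23*s^3 + 30*s^2 - 34*s - 4)
Step 3: sum the parallel branches [W1/(1+W1*(W2*W3))], W4: (6*s^5 + 7*s^4 - 55*s^3 + 29*s^2 - 134*s - 22)/(6*s^5 - 41*s^4 + 99*s^3 - 124*s^2 + 98*s + 12)
Step 4: collapse the loop (([W1/(1+W1*(W2*W3))]+W4) forward, W5 return): (-12*s^5 - 14*s^4 + 110*s^3 - 58*s^2 + 268*s + 44)/(6*s^5 + 103*s^4 - 363*s^3 + 335*s^2 - 598*s - 90)
No further cancellation is possible in the step-4 result, so that is T(s). Its denominator becomes monic after dividing by the leading coefficient 6.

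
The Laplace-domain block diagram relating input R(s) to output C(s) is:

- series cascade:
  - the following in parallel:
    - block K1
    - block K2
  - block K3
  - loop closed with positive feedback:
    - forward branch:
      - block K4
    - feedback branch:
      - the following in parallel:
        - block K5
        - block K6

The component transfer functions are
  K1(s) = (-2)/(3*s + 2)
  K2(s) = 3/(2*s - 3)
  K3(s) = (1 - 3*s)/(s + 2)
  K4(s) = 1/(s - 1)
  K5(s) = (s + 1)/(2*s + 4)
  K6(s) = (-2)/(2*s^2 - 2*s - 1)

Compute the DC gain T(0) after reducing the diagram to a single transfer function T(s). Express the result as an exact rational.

Reducing step by step:

(1) reduce the parallel group K1, K2: (5*s + 12)/(6*s^2 - 5*s - 6)
(2) sum the parallel branches K5, K6: (2*s^3 - 7*s - 9)/(4*s^3 + 4*s^2 - 10*s - 4)
(3) reduce the feedback loop with forward K4 and return (K5+K6): (4*s^3 + 4*s^2 - 10*s - 4)/(4*s^4 - 2*s^3 - 14*s^2 + 13*s + 13)
(4) cascade (K1+K2), K3, [K4/(1-K4*(K5+K6))]: (-60*s^4 - 64*s^3 + 202*s^2 + 14*s - 24)/(24*s^6 - 32*s^5 - 98*s^4 + 160*s^3 + 97*s^2 - 143*s - 78)
Evaluating the step-4 result (the overall T(s)) at s = 0 gives T(0) = -24/(-78) = 4/13.

Answer: 4/13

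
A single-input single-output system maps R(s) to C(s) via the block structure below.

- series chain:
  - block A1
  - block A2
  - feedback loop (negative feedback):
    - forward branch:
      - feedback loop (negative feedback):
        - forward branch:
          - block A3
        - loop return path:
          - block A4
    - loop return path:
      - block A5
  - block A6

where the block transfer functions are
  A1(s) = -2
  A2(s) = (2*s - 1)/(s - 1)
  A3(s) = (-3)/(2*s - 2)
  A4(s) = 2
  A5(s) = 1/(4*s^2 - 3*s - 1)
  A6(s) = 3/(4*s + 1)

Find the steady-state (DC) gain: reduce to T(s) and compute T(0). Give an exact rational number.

Step 1 - feedback reduction of A3, A4 gives (-3)/(2*s - 8)
Step 2 - close the feedback loop around [A3/(1+A3*A4)], A5 gives (-12*s^2 + 9*s + 3)/(8*s^3 - 38*s^2 + 22*s + 5)
Step 3 - combine A1, A2, [[A3/(1+A3*A4)]/(1+[A3/(1+A3*A4)]*A5)], A6 in series gives (36*s - 18)/(8*s^3 - 38*s^2 + 22*s + 5)
The step-3 result is T(s). Setting s = 0: T(0) = -18/5.

Hence the answer: -18/5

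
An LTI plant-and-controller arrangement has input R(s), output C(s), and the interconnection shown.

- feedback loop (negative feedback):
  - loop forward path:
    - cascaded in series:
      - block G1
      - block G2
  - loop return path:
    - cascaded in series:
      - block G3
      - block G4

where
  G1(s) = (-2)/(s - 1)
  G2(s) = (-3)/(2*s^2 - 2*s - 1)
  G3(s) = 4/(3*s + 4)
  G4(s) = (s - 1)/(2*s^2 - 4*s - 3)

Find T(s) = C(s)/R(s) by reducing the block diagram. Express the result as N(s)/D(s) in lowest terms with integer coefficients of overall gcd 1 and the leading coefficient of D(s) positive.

Answer: (36*s^3 - 24*s^2 - 150*s - 72)/(12*s^6 - 32*s^5 - 28*s^4 + 78*s^3 + 19*s^2 - 13*s - 36)

Working:
Step 1: multiply G1, G2 (series) gives 6/(2*s^3 - 4*s^2 + s + 1)
Step 2: cascade G3, G4 gives (4*s - 4)/(6*s^3 - 4*s^2 - 25*s - 12)
Step 3: close the feedback loop around (G1*G2), (G3*G4) - this is the overall T(s), already in the required normalized form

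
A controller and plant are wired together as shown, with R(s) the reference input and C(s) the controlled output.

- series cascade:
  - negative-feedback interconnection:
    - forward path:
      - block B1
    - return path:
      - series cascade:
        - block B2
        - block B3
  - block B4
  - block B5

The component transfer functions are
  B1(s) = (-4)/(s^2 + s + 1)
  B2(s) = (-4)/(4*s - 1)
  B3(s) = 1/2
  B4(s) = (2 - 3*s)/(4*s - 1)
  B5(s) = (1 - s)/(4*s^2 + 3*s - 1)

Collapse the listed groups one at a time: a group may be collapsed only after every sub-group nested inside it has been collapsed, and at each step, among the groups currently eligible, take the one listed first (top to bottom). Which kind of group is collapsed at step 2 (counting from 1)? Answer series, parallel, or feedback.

Step 1: combine B2, B3 in series
Step 2: collapse the loop (B1 forward, (B2*B3) return)
Step 3: reduce the series chain [B1/(1+B1*(B2*B3))], B4, B5
Step 2: feedback.

Hence the answer: feedback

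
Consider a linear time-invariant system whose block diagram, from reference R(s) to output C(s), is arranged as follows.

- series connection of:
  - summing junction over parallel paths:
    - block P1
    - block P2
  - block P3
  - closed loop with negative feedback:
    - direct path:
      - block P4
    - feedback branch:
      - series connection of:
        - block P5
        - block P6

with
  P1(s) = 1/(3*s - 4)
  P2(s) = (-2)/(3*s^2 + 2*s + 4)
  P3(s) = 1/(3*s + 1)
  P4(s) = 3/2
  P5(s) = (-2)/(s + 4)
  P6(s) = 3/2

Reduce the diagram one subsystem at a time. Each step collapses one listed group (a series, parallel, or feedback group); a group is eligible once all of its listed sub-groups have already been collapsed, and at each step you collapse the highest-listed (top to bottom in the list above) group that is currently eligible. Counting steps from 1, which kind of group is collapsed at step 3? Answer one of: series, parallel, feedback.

Step 1 - reduce the parallel group P1, P2
Step 2 - multiply P5, P6 (series)
Step 3 - apply the feedback formula to P4, (P5*P6)
Step 4 - combine (P1+P2), P3, [P4/(1+P4*(P5*P6))] in series
At step 3 the group reduced is feedback.

Therefore the answer is feedback.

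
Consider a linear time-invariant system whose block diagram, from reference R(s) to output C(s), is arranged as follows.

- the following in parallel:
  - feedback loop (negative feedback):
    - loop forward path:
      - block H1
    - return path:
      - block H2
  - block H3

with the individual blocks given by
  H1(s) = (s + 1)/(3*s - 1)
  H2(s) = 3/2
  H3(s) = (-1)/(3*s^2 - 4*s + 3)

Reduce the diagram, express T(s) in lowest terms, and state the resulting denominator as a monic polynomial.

[1] collapse the loop (H1 forward, H2 return), giving (2*s + 2)/(9*s + 1)
[2] combine [H1/(1+H1*H2)], H3 in parallel, giving (6*s^3 - 2*s^2 - 11*s + 5)/(27*s^3 - 33*s^2 + 23*s + 3)
Step 2 gives the fully reduced T(s), with no common factor left to cancel. The denominator's leading coefficient is 27, so divide each of its coefficients by 27 to get the monic form.

Final answer: s^3 - 11*s^2/9 + 23*s/27 + 1/9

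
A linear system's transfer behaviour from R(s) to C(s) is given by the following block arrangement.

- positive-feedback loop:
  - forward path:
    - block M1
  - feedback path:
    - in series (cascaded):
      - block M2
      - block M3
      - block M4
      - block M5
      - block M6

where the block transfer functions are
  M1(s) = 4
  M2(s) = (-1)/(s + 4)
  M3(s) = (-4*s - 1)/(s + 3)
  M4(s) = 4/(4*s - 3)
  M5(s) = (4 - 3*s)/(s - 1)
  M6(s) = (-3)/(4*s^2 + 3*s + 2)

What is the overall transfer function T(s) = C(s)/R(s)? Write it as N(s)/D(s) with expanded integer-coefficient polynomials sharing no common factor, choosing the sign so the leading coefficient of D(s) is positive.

Step 1: reduce the series chain M2, M3, M4, M5, M6, giving (144*s^2 - 156*s - 48)/(16*s^6 + 96*s^5 + 79*s^4 - 204*s^3 - 41*s^2 - 18*s + 72)
Step 2: apply the feedback formula to M1, (M2*M3*M4*M5*M6); the result is T(s) itself (integer coefficients, no common factor, positive leading denominator coefficient)

Hence the answer: (64*s^6 + 384*s^5 + 316*s^4 - 816*s^3 - 164*s^2 - 72*s + 288)/(16*s^6 + 96*s^5 + 79*s^4 - 204*s^3 - 617*s^2 + 606*s + 264)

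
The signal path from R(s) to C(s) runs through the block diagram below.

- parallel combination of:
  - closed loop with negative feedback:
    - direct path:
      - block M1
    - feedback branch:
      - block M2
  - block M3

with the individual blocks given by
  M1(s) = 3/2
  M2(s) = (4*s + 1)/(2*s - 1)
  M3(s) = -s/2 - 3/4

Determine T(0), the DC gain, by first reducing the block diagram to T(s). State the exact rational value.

Step 1 - reduce the feedback loop with forward M1 and return M2 -> (6*s - 3)/(16*s + 1)
Step 2 - parallel reduction of [M1/(1+M1*M2)], M3 -> (-32*s^2 - 26*s - 15)/(64*s + 4)
That last expression is T(s); at s = 0 only the constant terms survive, so T(0) = -15/4.

Final answer: -15/4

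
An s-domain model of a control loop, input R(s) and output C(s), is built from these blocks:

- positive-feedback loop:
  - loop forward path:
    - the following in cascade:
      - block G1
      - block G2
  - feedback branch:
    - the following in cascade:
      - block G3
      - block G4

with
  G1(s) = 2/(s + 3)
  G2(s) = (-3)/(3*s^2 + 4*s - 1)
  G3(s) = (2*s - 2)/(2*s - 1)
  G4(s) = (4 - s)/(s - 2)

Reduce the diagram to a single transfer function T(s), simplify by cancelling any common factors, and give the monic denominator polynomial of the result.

The answer is s^5 + 11*s^4/6 - 37*s^3/6 - 47*s^2/6 + 97*s/6 - 9.

Reasoning:
[1] reduce the series chain G1, G2; result (-6)/(3*s^3 + 13*s^2 + 11*s - 3)
[2] reduce the series chain G3, G4; result (-2*s^2 + 10*s - 8)/(2*s^2 - 5*s + 2)
[3] collapse the loop ((G1*G2) forward, (G3*G4) return); result (-12*s^2 + 30*s - 12)/(6*s^5 + 11*s^4 - 37*s^3 - 47*s^2 + 97*s - 54)
The result of step 3 is T(s) in lowest terms. Its denominator has leading coefficient 6; dividing the denominator through by 6 makes it monic.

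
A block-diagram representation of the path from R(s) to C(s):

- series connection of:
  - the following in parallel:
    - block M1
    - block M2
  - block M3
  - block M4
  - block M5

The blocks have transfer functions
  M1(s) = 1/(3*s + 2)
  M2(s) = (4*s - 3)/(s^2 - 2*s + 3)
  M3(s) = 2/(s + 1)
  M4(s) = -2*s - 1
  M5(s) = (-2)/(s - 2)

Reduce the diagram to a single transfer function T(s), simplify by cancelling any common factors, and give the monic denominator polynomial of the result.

Step 1: parallel reduction of M1, M2 -> (13*s^2 - 3*s - 3)/(3*s^3 - 4*s^2 + 5*s + 6)
Step 2: cascade (M1+M2), M3, M4, M5 -> (104*s^3 + 28*s^2 - 36*s - 12)/(3*s^5 - 7*s^4 + 3*s^3 + 9*s^2 - 16*s - 12)
T(s) is the step-2 result (common factors already cancelled). Leading coefficient of the denominator: 3. Divide through by 3 for the monic polynomial.

Final answer: s^5 - 7*s^4/3 + s^3 + 3*s^2 - 16*s/3 - 4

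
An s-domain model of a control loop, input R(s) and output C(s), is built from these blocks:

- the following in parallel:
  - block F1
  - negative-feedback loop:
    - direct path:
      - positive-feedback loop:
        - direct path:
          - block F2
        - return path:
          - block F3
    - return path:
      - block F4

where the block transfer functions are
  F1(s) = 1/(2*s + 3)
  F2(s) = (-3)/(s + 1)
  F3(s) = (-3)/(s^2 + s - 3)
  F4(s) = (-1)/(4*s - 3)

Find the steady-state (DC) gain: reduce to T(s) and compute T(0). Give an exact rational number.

Reducing step by step:

Step 1. reduce the feedback loop with forward F2 and return F3 gives (-3*s^2 - 3*s + 9)/(s^3 + 2*s^2 - 2*s - 12)
Step 2. collapse the loop ([F2/(1-F2*F3)] forward, F4 return) gives (-12*s^3 - 3*s^2 + 45*s - 27)/(4*s^4 + 5*s^3 - 11*s^2 - 39*s + 27)
Step 3. parallel reduction of F1, [[F2/(1-F2*F3)]/(1+[F2/(1-F2*F3)]*F4)] gives (-20*s^4 - 37*s^3 + 70*s^2 + 42*s - 54)/(8*s^5 + 22*s^4 - 7*s^3 - 111*s^2 - 63*s + 81)
Step 3 gives the overall T(s). Then T(0) = -54/81 = -2/3.

Answer: -2/3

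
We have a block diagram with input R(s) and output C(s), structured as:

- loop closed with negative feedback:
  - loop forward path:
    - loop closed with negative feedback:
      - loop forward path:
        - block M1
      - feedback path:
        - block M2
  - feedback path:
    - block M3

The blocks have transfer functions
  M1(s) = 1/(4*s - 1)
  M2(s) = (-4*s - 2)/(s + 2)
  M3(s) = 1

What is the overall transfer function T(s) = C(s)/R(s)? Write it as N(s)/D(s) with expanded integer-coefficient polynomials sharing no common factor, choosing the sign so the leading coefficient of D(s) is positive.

Step 1. apply the feedback formula to M1, M2: (s + 2)/(4*s^2 + 3*s - 4)
Step 2. apply the feedback formula to [M1/(1+M1*M2)], M3, which is the overall transfer function T(s) = C(s)/R(s) in lowest terms

Hence the answer: (s + 2)/(4*s^2 + 4*s - 2)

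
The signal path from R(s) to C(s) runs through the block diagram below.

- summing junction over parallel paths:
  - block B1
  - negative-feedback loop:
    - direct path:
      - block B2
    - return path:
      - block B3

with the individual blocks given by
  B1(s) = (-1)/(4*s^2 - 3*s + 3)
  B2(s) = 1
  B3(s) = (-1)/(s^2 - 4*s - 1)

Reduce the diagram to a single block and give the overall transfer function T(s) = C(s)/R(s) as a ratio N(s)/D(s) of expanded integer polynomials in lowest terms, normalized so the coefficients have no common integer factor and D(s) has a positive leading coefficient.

Step 1. close the feedback loop around B2, B3 gives (s^2 - 4*s - 1)/(s^2 - 4*s - 2)
Step 2. reduce the parallel group B1, [B2/(1+B2*B3)], giving the overall T(s)

Final answer: (4*s^4 - 19*s^3 + 10*s^2 - 5*s - 1)/(4*s^4 - 19*s^3 + 7*s^2 - 6*s - 6)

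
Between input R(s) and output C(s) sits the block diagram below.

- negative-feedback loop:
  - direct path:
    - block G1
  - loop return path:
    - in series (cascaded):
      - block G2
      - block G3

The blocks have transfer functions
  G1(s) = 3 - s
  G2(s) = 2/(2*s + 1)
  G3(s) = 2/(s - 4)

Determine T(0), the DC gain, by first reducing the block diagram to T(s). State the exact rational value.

[1] reduce the series chain G2, G3 -> 4/(2*s^2 - 7*s - 4)
[2] apply the feedback formula to G1, (G2*G3) -> (-2*s^3 + 13*s^2 - 17*s - 12)/(2*s^2 - 11*s + 8)
The step-2 result is T(s). Setting s = 0: T(0) = -12/8 = -3/2.

Final answer: -3/2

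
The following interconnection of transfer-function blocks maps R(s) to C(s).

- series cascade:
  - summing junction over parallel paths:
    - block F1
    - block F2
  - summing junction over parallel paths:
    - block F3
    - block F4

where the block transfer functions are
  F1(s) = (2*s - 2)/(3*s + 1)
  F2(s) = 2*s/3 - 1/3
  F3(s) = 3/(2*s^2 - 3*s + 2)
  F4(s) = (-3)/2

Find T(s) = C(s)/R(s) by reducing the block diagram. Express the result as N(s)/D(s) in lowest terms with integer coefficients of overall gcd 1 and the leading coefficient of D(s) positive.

Reducing step by step:

(1) add F1, F2 (parallel) = (6*s^2 + 5*s - 7)/(9*s + 3)
(2) parallel reduction of F3, F4 = (-6*s^2 + 9*s)/(4*s^2 - 6*s + 4)
(3) cascade (F1+F2), (F3+F4): this yields T(s), and no further normalization is needed

Answer: (-12*s^4 + 8*s^3 + 29*s^2 - 21*s)/(12*s^3 - 14*s^2 + 6*s + 4)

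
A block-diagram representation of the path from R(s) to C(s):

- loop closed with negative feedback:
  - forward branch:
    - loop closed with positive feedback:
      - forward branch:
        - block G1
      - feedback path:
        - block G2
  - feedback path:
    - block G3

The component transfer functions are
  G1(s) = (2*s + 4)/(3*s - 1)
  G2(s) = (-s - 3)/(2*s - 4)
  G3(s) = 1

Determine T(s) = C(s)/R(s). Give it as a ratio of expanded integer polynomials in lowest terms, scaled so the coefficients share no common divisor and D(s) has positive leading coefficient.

Step 1 - feedback reduction of G1, G2, giving (s^2 - 4)/(2*s^2 - s + 4)
Step 2 - feedback reduction of [G1/(1-G1*G2)], G3; the result is T(s) itself (integer coefficients, no common factor, positive leading denominator coefficient)

Hence the answer: (s^2 - 4)/(3*s^2 - s)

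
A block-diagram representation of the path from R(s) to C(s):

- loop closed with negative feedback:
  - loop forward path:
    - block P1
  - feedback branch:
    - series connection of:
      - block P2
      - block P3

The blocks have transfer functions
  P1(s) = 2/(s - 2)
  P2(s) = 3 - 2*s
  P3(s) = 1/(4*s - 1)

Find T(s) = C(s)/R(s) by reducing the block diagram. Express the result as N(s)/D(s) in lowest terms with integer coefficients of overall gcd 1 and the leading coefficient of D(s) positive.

The answer is (8*s - 2)/(4*s^2 - 13*s + 8).

Reasoning:
Step 1. reduce the series chain P2, P3: (3 - 2*s)/(4*s - 1)
Step 2. reduce the feedback loop with forward P1 and return (P2*P3) - this is the overall T(s), already in the required normalized form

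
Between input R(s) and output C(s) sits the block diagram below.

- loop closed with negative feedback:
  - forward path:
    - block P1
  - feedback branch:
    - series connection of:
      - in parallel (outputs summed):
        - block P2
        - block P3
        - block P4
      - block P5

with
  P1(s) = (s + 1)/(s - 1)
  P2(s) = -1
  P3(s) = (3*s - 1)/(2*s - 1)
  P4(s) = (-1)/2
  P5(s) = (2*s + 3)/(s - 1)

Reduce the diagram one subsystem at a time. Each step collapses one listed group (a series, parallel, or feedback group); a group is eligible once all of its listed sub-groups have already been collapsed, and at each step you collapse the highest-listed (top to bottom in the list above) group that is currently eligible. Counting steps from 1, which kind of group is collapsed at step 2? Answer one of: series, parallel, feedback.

[1] parallel reduction of P2, P3, P4
[2] multiply (P2+P3+P4), P5 (series)
[3] reduce the feedback loop with forward P1 and return ((P2+P3+P4)*P5)
Step 2: series.

Therefore the answer is series.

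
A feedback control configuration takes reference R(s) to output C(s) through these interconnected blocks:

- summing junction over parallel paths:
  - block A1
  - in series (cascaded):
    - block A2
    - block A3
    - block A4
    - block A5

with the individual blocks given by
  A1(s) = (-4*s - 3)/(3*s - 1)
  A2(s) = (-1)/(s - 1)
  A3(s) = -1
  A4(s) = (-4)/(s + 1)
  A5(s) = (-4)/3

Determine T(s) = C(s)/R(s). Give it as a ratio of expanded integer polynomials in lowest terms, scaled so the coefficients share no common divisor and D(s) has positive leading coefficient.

First reduce the diagram to T(s).

Step 1 - multiply A2, A3, A4, A5 (series); result 16/(3*s^2 - 3)
Step 2 - reduce the parallel group A1, (A2*A3*A4*A5), which is the overall transfer function T(s) = C(s)/R(s) in lowest terms

Answer: (-12*s^3 - 9*s^2 + 60*s - 7)/(9*s^3 - 3*s^2 - 9*s + 3)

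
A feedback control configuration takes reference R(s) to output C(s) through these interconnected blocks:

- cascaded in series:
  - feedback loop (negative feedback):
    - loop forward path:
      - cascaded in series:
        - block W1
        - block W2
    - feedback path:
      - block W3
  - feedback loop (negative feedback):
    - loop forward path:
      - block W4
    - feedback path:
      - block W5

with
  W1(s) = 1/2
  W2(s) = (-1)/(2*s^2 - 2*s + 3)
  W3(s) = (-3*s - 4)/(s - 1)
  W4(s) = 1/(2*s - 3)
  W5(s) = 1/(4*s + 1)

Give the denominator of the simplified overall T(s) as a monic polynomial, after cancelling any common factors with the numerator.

Step 1 - reduce the series chain W1, W2 -> (-1)/(4*s^2 - 4*s + 6)
Step 2 - collapse the loop ((W1*W2) forward, W3 return) -> (1 - s)/(4*s^3 - 8*s^2 + 13*s - 2)
Step 3 - feedback reduction of W4, W5 -> (4*s + 1)/(8*s^2 - 10*s - 2)
Step 4 - combine [(W1*W2)/(1+(W1*W2)*W3)], [W4/(1+W4*W5)] in series -> (-4*s^2 + 3*s + 1)/(32*s^5 - 104*s^4 + 176*s^3 - 130*s^2 - 6*s + 4)
T(s) is the step-4 result (common factors already cancelled). Leading coefficient of the denominator: 32. Divide through by 32 for the monic polynomial.

Hence the answer: s^5 - 13*s^4/4 + 11*s^3/2 - 65*s^2/16 - 3*s/16 + 1/8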